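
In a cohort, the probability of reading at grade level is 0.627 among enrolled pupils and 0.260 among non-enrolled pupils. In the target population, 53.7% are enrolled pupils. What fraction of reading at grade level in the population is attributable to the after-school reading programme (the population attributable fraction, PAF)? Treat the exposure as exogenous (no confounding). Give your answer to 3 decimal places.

Let p₁ = 0.627, p₀ = 0.26.
Overall risk P(Y=1) = π·p₁ + (1−π)·p₀ = 0.537×0.627 + 0.463×0.26 = 0.45708.
Under exogeneity, PAF = [P(Y=1) − p₀] / P(Y=1).
PAF = (0.45708 − 0.26) / 0.45708 ≈ 0.4312

PAF ≈ 0.431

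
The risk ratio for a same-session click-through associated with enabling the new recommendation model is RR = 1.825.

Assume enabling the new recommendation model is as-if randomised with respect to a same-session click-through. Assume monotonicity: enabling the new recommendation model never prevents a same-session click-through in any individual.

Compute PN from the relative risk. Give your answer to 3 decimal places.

PN ≈ 0.452

Under exogeneity and monotonicity, PN = (RR − 1) / RR = 1 − 1/RR.
PN = (1.825 − 1) / 1.825 = 0.825 / 1.825 ≈ 0.4521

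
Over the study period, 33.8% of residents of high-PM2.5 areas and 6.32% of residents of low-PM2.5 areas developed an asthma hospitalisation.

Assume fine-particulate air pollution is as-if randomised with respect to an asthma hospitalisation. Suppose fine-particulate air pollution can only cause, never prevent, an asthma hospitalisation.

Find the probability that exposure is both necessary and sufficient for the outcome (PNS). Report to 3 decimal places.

PNS ≈ 0.275

p₁ = 0.338, p₀ = 0.0632.
Under exogeneity and monotonicity, PNS = p₁ − p₀.
PNS = 0.338 − 0.0632 = 0.2748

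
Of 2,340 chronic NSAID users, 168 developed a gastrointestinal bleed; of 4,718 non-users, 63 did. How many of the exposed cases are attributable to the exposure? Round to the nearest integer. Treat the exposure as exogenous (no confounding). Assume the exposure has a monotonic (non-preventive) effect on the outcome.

p₁ = P(outcome | exposed) = 168/2340 = 0.071795
p₀ = P(outcome | unexposed) = 63/4718 = 0.013353
PN = (p₁ − p₀)/p₁ = (0.071795 − 0.013353) / 0.071795 ≈ 0.81401.
Attributable cases ≈ PN × (exposed cases) = 0.81401 × 168 ≈ 136.75.

about 137 cases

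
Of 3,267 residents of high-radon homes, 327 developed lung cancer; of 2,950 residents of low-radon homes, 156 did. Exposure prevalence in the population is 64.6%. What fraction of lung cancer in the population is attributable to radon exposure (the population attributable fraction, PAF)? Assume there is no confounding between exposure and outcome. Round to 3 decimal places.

p₁ = P(outcome | exposed) = 327/3267 = 0.10009
p₀ = P(outcome | unexposed) = 156/2950 = 0.052881
Overall risk P(Y=1) = π·p₁ + (1−π)·p₀ = 0.646×0.10009 + 0.354×0.052881 = 0.083379.
Under exogeneity, PAF = [P(Y=1) − p₀] / P(Y=1).
PAF = (0.083379 − 0.052881) / 0.083379 ≈ 0.3658

PAF ≈ 0.366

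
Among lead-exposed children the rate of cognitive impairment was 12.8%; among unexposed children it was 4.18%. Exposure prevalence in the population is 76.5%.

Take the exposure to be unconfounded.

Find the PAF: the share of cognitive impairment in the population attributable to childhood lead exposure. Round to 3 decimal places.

PAF ≈ 0.612

p₁ = 0.128, p₀ = 0.0418.
Overall risk P(Y=1) = π·p₁ + (1−π)·p₀ = 0.765×0.128 + 0.235×0.0418 = 0.10774.
Under exogeneity, PAF = [P(Y=1) − p₀] / P(Y=1).
PAF = (0.10774 − 0.0418) / 0.10774 ≈ 0.6120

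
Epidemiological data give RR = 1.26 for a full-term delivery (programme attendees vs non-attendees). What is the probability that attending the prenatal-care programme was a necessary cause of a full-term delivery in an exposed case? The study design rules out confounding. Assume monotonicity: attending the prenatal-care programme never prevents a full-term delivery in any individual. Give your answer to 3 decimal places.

PN ≈ 0.206

Under exogeneity and monotonicity, PN = (RR − 1) / RR = 1 − 1/RR.
PN = (1.26 − 1) / 1.26 = 0.26 / 1.26 ≈ 0.2063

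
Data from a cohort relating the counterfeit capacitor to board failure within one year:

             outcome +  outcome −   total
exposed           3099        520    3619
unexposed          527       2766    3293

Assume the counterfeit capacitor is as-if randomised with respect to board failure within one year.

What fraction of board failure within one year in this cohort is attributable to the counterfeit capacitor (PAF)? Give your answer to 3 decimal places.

p₁ = P(outcome | exposed) = 3099/3619 = 0.85631
p₀ = P(outcome | unexposed) = 527/3293 = 0.16004
Exposure prevalence π = 3619/6912 = 0.52358; overall risk P(Y=1) = 0.52459.
Under exogeneity, PAF = [P(Y=1) − p₀]/P(Y=1).
PAF = (0.52459 − 0.16004) / 0.52459 ≈ 0.6949

PAF ≈ 0.695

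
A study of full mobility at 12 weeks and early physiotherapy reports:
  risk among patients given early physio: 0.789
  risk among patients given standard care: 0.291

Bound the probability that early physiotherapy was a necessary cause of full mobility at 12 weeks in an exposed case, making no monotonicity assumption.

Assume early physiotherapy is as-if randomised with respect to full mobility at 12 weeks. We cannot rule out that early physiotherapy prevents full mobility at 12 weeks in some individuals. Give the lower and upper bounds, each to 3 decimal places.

Let p₁ = 0.789, p₀ = 0.291.
Under exogeneity alone the bounds on PN are max{0,(p₁−p₀)/p₁} ≤ PN ≤ min{1,(1−p₀)/p₁}.
  lower = (p₁ − p₀)/p₁ = 0.498 / 0.789 ≈ 0.6312
  upper = min{1, (1 − p₀)/p₁} = 0.709 / 0.789 ≈ 0.8986

0.631 ≤ PN ≤ 0.899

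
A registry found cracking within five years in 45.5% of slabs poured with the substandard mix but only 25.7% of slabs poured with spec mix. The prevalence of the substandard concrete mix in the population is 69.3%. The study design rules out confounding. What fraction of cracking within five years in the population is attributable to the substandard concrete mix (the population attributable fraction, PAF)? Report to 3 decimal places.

p₁ = 0.455, p₀ = 0.257.
Overall risk P(Y=1) = π·p₁ + (1−π)·p₀ = 0.693×0.455 + 0.307×0.257 = 0.39421.
Under exogeneity, PAF = [P(Y=1) − p₀] / P(Y=1).
PAF = (0.39421 − 0.257) / 0.39421 ≈ 0.3481

PAF ≈ 0.348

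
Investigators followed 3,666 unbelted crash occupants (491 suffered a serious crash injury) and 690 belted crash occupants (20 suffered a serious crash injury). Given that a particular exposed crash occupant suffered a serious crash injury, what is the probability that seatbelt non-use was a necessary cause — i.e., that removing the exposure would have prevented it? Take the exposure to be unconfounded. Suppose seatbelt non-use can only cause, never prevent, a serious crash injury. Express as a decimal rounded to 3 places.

PN ≈ 0.784

p₁ = P(outcome | exposed) = 491/3666 = 0.13393
p₀ = P(outcome | unexposed) = 20/690 = 0.028986
Under exogeneity and monotonicity, PN = (p₁ − p₀) / p₁.
PN = (0.13393 − 0.028986) / 0.13393 = 0.10495 / 0.13393 ≈ 0.7836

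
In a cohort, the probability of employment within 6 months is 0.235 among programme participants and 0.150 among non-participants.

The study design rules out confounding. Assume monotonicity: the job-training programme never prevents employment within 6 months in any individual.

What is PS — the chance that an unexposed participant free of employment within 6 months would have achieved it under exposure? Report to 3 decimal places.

PS ≈ 0.100

Let p₁ = 0.235, p₀ = 0.15.
Under exogeneity and monotonicity, PS = (p₁ − p₀) / (1 − p₀).
PS = (0.235 − 0.15) / (1 − 0.15) = 0.085 / 0.85 ≈ 0.1000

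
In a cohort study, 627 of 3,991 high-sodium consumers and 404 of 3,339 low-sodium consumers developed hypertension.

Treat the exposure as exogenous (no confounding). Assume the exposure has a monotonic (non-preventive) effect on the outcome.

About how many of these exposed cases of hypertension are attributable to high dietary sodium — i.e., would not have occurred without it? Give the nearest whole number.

p₁ = P(outcome | exposed) = 627/3991 = 0.1571
p₀ = P(outcome | unexposed) = 404/3339 = 0.12099
PN = (p₁ − p₀)/p₁ = (0.1571 − 0.12099) / 0.1571 ≈ 0.22984.
Attributable cases ≈ PN × (exposed cases) = 0.22984 × 627 ≈ 144.11.

about 144 cases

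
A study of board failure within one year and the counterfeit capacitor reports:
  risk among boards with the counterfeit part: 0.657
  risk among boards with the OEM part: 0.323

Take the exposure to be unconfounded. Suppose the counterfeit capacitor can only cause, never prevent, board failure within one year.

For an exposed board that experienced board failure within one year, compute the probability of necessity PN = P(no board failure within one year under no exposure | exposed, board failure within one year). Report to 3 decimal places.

PN ≈ 0.508

Let p₁ = 0.657, p₀ = 0.323.
Under exogeneity and monotonicity, PN = (p₁ − p₀) / p₁.
PN = (0.657 − 0.323) / 0.657 = 0.334 / 0.657 ≈ 0.5084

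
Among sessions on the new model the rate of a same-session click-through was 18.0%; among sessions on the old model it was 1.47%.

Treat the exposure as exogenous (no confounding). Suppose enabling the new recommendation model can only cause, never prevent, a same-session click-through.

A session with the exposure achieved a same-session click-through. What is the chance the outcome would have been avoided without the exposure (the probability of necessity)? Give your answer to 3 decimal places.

PN ≈ 0.918

p₁ = 0.18, p₀ = 0.0147.
Under exogeneity and monotonicity, PN = (p₁ − p₀) / p₁.
PN = (0.18 − 0.0147) / 0.18 = 0.1653 / 0.18 ≈ 0.9183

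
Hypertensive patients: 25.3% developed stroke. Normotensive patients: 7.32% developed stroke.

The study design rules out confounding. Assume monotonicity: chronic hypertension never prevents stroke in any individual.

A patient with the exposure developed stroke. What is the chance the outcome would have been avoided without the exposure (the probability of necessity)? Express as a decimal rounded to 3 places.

p₁ = 0.253, p₀ = 0.0732.
Under exogeneity and monotonicity, PN = (p₁ − p₀) / p₁.
PN = (0.253 − 0.0732) / 0.253 = 0.1798 / 0.253 ≈ 0.7107

PN ≈ 0.711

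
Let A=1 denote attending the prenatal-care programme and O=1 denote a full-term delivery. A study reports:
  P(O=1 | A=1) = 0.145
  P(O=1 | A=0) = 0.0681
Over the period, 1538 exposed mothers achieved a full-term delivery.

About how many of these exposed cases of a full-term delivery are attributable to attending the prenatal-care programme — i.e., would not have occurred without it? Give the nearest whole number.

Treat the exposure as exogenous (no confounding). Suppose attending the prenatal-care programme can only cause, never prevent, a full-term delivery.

about 816 cases

Let p₁ = 0.145, p₀ = 0.0681.
PN = (p₁ − p₀)/p₁ = (0.145 − 0.0681) / 0.145 ≈ 0.53034.
Attributable cases ≈ PN × (exposed cases) = 0.53034 × 1538 ≈ 815.67.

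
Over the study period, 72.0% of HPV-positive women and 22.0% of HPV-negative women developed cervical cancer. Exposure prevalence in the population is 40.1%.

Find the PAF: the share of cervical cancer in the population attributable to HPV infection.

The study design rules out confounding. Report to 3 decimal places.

p₁ = 0.72, p₀ = 0.22.
Overall risk P(Y=1) = π·p₁ + (1−π)·p₀ = 0.401×0.72 + 0.599×0.22 = 0.4205.
Under exogeneity, PAF = [P(Y=1) − p₀] / P(Y=1).
PAF = (0.4205 − 0.22) / 0.4205 ≈ 0.4768

PAF ≈ 0.477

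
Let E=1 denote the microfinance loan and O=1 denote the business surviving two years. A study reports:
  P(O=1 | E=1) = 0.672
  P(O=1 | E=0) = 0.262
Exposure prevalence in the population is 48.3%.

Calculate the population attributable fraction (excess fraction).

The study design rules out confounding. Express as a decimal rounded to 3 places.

PAF ≈ 0.430

Let p₁ = 0.672, p₀ = 0.262.
Overall risk P(Y=1) = π·p₁ + (1−π)·p₀ = 0.483×0.672 + 0.517×0.262 = 0.46003.
Under exogeneity, PAF = [P(Y=1) − p₀] / P(Y=1).
PAF = (0.46003 − 0.262) / 0.46003 ≈ 0.4305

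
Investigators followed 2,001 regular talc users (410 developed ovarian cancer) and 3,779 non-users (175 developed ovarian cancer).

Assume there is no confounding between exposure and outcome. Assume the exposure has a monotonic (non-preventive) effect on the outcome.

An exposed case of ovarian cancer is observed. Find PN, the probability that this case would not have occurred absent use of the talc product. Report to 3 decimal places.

p₁ = P(outcome | exposed) = 410/2001 = 0.2049
p₀ = P(outcome | unexposed) = 175/3779 = 0.046309
Under exogeneity and monotonicity, PN = (p₁ − p₀) / p₁.
PN = (0.2049 − 0.046309) / 0.2049 = 0.15859 / 0.2049 ≈ 0.7740

PN ≈ 0.774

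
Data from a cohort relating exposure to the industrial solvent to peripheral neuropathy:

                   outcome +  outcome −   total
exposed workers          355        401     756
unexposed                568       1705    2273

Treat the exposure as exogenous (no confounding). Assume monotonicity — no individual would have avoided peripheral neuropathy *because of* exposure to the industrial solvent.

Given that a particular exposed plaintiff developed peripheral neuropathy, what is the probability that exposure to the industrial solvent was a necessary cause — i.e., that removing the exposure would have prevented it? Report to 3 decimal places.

PN ≈ 0.468

p₁ = P(outcome | exposed) = 355/756 = 0.46958
p₀ = P(outcome | unexposed) = 568/2273 = 0.24989
Under exogeneity and monotonicity, PN = (p₁ − p₀) / p₁.
PN = (0.46958 − 0.24989) / 0.46958 = 0.21969 / 0.46958 ≈ 0.4678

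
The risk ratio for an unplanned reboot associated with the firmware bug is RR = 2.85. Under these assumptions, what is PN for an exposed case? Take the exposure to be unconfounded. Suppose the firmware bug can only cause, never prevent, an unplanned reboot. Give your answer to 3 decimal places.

Under exogeneity and monotonicity, PN = (RR − 1) / RR = 1 − 1/RR.
PN = (2.85 − 1) / 2.85 = 1.85 / 2.85 ≈ 0.6491

PN ≈ 0.649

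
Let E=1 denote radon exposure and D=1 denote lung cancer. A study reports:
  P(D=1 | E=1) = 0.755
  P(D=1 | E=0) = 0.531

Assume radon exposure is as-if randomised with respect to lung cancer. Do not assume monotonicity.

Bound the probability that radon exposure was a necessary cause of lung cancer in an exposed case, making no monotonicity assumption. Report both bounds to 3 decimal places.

Let p₁ = 0.755, p₀ = 0.531.
Under exogeneity alone the bounds on PN are max{0,(p₁−p₀)/p₁} ≤ PN ≤ min{1,(1−p₀)/p₁}.
  lower = (p₁ − p₀)/p₁ = 0.224 / 0.755 ≈ 0.2967
  upper = min{1, (1 − p₀)/p₁} = 0.469 / 0.755 ≈ 0.6212

0.297 ≤ PN ≤ 0.621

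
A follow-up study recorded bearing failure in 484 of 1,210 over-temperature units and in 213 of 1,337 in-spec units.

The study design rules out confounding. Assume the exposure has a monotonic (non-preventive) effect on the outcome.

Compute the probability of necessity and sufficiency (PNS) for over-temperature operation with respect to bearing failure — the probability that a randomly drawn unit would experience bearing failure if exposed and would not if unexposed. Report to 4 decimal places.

p₁ = P(outcome | exposed) = 484/1210 = 0.4
p₀ = P(outcome | unexposed) = 213/1337 = 0.15931
Under exogeneity and monotonicity, PNS = p₁ − p₀.
PNS = 0.4 − 0.15931 = 0.24069

PNS ≈ 0.2407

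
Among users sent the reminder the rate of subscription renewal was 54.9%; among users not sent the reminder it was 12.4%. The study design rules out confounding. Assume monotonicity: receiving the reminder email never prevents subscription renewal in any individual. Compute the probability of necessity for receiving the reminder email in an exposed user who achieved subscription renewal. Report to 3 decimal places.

PN ≈ 0.774

p₁ = 0.549, p₀ = 0.124.
Under exogeneity and monotonicity, PN = (p₁ − p₀) / p₁.
PN = (0.549 − 0.124) / 0.549 = 0.425 / 0.549 ≈ 0.7741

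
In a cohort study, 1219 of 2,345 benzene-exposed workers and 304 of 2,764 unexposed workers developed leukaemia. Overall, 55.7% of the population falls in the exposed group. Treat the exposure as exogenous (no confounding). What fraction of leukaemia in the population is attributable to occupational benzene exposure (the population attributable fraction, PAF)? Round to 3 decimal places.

PAF ≈ 0.675

p₁ = P(outcome | exposed) = 1219/2345 = 0.51983
p₀ = P(outcome | unexposed) = 304/2764 = 0.10999
Overall risk P(Y=1) = π·p₁ + (1−π)·p₀ = 0.557×0.51983 + 0.443×0.10999 = 0.33827.
Under exogeneity, PAF = [P(Y=1) − p₀] / P(Y=1).
PAF = (0.33827 − 0.10999) / 0.33827 ≈ 0.6749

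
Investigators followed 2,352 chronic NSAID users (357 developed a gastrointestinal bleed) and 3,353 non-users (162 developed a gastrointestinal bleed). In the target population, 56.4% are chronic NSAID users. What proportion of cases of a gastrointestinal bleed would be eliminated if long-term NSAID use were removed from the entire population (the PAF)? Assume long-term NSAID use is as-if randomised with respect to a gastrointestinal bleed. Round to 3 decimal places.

PAF ≈ 0.547

p₁ = P(outcome | exposed) = 357/2352 = 0.15179
p₀ = P(outcome | unexposed) = 162/3353 = 0.048315
Overall risk P(Y=1) = π·p₁ + (1−π)·p₀ = 0.564×0.15179 + 0.436×0.048315 = 0.10667.
Under exogeneity, PAF = [P(Y=1) − p₀] / P(Y=1).
PAF = (0.10667 − 0.048315) / 0.10667 ≈ 0.5471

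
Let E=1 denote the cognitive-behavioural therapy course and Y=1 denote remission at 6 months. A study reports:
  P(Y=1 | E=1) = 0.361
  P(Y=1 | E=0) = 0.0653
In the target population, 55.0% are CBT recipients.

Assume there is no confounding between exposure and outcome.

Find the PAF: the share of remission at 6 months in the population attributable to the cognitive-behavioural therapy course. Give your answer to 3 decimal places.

PAF ≈ 0.714

Let p₁ = 0.361, p₀ = 0.0653.
Overall risk P(Y=1) = π·p₁ + (1−π)·p₀ = 0.55×0.361 + 0.45×0.0653 = 0.22793.
Under exogeneity, PAF = [P(Y=1) − p₀] / P(Y=1).
PAF = (0.22793 − 0.0653) / 0.22793 ≈ 0.7135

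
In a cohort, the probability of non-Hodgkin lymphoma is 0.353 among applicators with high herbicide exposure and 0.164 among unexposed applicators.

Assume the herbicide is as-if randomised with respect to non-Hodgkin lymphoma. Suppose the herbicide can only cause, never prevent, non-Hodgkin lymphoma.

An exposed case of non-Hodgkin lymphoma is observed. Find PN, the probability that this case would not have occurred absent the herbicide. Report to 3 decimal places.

Let p₁ = 0.353, p₀ = 0.164.
Under exogeneity and monotonicity, PN = (p₁ − p₀) / p₁.
PN = (0.353 − 0.164) / 0.353 = 0.189 / 0.353 ≈ 0.5354

PN ≈ 0.535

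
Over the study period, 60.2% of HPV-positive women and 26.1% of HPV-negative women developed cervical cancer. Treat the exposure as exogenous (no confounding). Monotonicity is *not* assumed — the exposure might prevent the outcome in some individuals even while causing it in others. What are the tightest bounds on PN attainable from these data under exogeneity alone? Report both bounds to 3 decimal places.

p₁ = 0.602, p₀ = 0.261.
Under exogeneity alone the bounds on PN are max{0,(p₁−p₀)/p₁} ≤ PN ≤ min{1,(1−p₀)/p₁}.
  lower = (p₁ − p₀)/p₁ = 0.341 / 0.602 ≈ 0.5664
  upper = min{1, (1 − p₀)/p₁} = 0.739 / 0.602 ≈ 1.2276 → capped at 1

0.566 ≤ PN ≤ 1.000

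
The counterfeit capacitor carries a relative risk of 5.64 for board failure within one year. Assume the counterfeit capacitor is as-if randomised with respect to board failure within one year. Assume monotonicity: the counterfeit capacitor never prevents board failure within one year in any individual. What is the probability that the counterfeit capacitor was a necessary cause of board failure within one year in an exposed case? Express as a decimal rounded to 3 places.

PN ≈ 0.823

Under exogeneity and monotonicity, PN = (RR − 1) / RR = 1 − 1/RR.
PN = (5.64 − 1) / 5.64 = 4.64 / 5.64 ≈ 0.8227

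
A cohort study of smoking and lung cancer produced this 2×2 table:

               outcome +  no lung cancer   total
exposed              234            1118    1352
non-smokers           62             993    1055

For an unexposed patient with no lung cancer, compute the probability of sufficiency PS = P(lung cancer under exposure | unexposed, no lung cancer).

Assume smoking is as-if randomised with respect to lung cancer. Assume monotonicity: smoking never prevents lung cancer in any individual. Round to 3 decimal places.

p₁ = P(outcome | exposed) = 234/1352 = 0.17308
p₀ = P(outcome | unexposed) = 62/1055 = 0.058768
Under exogeneity and monotonicity, PS = (p₁ − p₀)/(1 − p₀).
PS = (0.17308 − 0.058768) / 0.94123 ≈ 0.1214

PS ≈ 0.121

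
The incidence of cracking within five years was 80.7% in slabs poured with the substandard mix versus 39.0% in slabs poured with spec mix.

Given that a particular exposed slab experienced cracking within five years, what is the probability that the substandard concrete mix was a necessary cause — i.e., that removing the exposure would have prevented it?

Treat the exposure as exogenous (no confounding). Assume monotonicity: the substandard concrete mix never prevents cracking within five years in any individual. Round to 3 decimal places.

PN ≈ 0.517

p₁ = 0.807, p₀ = 0.39.
Under exogeneity and monotonicity, PN = (p₁ − p₀) / p₁.
PN = (0.807 − 0.39) / 0.807 = 0.417 / 0.807 ≈ 0.5167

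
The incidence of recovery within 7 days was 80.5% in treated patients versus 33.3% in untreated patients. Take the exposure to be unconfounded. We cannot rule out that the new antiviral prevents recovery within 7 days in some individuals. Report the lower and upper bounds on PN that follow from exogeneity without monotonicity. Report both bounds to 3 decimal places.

0.586 ≤ PN ≤ 0.829

p₁ = 0.805, p₀ = 0.333.
Under exogeneity alone the bounds on PN are max{0,(p₁−p₀)/p₁} ≤ PN ≤ min{1,(1−p₀)/p₁}.
  lower = (p₁ − p₀)/p₁ = 0.472 / 0.805 ≈ 0.5863
  upper = min{1, (1 − p₀)/p₁} = 0.667 / 0.805 ≈ 0.8286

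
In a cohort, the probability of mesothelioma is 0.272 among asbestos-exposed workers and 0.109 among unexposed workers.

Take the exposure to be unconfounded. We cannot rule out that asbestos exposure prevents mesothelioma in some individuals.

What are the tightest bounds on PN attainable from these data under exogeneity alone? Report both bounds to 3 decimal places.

Let p₁ = 0.272, p₀ = 0.109.
Under exogeneity alone the bounds on PN are max{0,(p₁−p₀)/p₁} ≤ PN ≤ min{1,(1−p₀)/p₁}.
  lower = (p₁ − p₀)/p₁ = 0.163 / 0.272 ≈ 0.5993
  upper = min{1, (1 − p₀)/p₁} = 0.891 / 0.272 ≈ 3.2757 → capped at 1

0.599 ≤ PN ≤ 1.000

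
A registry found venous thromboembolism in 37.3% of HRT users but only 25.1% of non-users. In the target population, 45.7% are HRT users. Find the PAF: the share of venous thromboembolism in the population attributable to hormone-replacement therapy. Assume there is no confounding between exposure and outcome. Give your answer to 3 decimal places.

p₁ = 0.373, p₀ = 0.251.
Overall risk P(Y=1) = π·p₁ + (1−π)·p₀ = 0.457×0.373 + 0.543×0.251 = 0.30675.
Under exogeneity, PAF = [P(Y=1) − p₀] / P(Y=1).
PAF = (0.30675 − 0.251) / 0.30675 ≈ 0.1818

PAF ≈ 0.182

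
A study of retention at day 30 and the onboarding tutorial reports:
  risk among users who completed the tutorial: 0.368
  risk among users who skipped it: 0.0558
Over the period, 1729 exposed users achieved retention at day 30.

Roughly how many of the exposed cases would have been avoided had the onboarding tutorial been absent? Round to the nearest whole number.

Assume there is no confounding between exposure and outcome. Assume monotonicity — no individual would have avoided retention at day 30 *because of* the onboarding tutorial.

about 1467 cases

Let p₁ = 0.368, p₀ = 0.0558.
PN = (p₁ − p₀)/p₁ = (0.368 − 0.0558) / 0.368 ≈ 0.84837.
Attributable cases ≈ PN × (exposed cases) = 0.84837 × 1729 ≈ 1466.83.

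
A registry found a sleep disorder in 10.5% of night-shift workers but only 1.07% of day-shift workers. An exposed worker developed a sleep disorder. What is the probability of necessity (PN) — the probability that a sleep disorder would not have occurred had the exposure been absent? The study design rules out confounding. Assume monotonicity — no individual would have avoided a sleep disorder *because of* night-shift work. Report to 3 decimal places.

p₁ = 0.105, p₀ = 0.0107.
Under exogeneity and monotonicity, PN = (p₁ − p₀) / p₁.
PN = (0.105 − 0.0107) / 0.105 = 0.0943 / 0.105 ≈ 0.8981

PN ≈ 0.898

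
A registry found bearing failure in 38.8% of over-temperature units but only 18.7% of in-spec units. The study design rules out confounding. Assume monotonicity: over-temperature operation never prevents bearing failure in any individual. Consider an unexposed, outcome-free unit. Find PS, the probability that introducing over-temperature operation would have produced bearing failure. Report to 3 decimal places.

p₁ = 0.388, p₀ = 0.187.
Under exogeneity and monotonicity, PS = (p₁ − p₀) / (1 − p₀).
PS = (0.388 − 0.187) / (1 − 0.187) = 0.201 / 0.813 ≈ 0.2472

PS ≈ 0.247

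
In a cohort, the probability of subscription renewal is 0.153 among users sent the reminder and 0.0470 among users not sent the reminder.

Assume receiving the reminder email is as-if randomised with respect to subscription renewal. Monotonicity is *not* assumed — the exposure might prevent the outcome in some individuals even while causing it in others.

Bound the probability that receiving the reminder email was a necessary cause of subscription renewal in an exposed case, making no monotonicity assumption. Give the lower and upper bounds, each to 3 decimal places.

0.693 ≤ PN ≤ 1.000

Let p₁ = 0.153, p₀ = 0.047.
Under exogeneity alone the bounds on PN are max{0,(p₁−p₀)/p₁} ≤ PN ≤ min{1,(1−p₀)/p₁}.
  lower = (p₁ − p₀)/p₁ = 0.106 / 0.153 ≈ 0.6928
  upper = min{1, (1 − p₀)/p₁} = 0.953 / 0.153 ≈ 6.2288 → capped at 1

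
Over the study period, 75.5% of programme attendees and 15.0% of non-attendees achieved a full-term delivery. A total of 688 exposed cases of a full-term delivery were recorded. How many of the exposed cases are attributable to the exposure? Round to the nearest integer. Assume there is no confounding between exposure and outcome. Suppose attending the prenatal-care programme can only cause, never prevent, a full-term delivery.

p₁ = 0.755, p₀ = 0.15.
PN = (p₁ − p₀)/p₁ = (0.755 − 0.15) / 0.755 ≈ 0.80132.
Attributable cases ≈ PN × (exposed cases) = 0.80132 × 688 ≈ 551.31.

about 551 cases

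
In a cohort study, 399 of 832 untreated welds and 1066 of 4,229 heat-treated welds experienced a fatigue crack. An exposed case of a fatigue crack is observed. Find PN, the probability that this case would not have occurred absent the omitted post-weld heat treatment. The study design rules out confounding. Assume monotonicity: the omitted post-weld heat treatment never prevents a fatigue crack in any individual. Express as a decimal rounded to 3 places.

p₁ = P(outcome | exposed) = 399/832 = 0.47957
p₀ = P(outcome | unexposed) = 1066/4229 = 0.25207
Under exogeneity and monotonicity, PN = (p₁ − p₀) / p₁.
PN = (0.47957 − 0.25207) / 0.47957 = 0.2275 / 0.47957 ≈ 0.4744

PN ≈ 0.474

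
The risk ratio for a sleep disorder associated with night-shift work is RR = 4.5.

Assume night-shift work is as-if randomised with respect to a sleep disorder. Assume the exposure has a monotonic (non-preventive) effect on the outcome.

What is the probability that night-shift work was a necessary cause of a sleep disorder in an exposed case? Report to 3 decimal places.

Under exogeneity and monotonicity, PN = (RR − 1) / RR = 1 − 1/RR.
PN = (4.5 − 1) / 4.5 = 3.5 / 4.5 ≈ 0.7778

PN ≈ 0.778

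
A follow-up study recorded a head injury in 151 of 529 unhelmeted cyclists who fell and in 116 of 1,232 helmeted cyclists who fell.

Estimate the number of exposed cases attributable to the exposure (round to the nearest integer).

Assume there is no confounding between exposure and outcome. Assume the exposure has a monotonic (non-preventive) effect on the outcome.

about 101 cases

p₁ = P(outcome | exposed) = 151/529 = 0.28544
p₀ = P(outcome | unexposed) = 116/1232 = 0.094156
PN = (p₁ − p₀)/p₁ = (0.28544 − 0.094156) / 0.28544 ≈ 0.67014.
Attributable cases ≈ PN × (exposed cases) = 0.67014 × 151 ≈ 101.19.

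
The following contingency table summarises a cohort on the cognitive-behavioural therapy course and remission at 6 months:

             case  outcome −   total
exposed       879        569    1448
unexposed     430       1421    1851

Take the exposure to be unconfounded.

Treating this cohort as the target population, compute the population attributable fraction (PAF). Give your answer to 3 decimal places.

p₁ = P(outcome | exposed) = 879/1448 = 0.60704
p₀ = P(outcome | unexposed) = 430/1851 = 0.23231
Exposure prevalence π = 1448/3299 = 0.43892; overall risk P(Y=1) = 0.39679.
Under exogeneity, PAF = [P(Y=1) − p₀]/P(Y=1).
PAF = (0.39679 − 0.23231) / 0.39679 ≈ 0.4145

PAF ≈ 0.415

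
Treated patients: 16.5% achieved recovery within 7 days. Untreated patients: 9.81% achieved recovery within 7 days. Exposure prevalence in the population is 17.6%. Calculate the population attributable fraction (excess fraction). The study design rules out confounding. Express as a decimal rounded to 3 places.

p₁ = 0.165, p₀ = 0.0981.
Overall risk P(Y=1) = π·p₁ + (1−π)·p₀ = 0.176×0.165 + 0.824×0.0981 = 0.10987.
Under exogeneity, PAF = [P(Y=1) − p₀] / P(Y=1).
PAF = (0.10987 − 0.0981) / 0.10987 ≈ 0.1072

PAF ≈ 0.107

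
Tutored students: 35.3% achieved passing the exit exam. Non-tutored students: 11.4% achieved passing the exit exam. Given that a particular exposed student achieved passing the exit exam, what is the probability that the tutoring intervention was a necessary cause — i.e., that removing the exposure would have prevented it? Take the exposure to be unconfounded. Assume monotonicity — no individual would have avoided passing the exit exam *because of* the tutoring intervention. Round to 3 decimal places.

PN ≈ 0.677

p₁ = 0.353, p₀ = 0.114.
Under exogeneity and monotonicity, PN = (p₁ − p₀) / p₁.
PN = (0.353 − 0.114) / 0.353 = 0.239 / 0.353 ≈ 0.6771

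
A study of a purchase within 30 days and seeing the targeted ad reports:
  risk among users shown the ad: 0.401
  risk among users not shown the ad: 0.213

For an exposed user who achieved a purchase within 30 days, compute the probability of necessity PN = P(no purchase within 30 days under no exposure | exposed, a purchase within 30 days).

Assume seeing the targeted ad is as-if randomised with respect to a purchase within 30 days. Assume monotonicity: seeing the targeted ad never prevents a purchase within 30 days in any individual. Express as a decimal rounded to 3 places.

Let p₁ = 0.401, p₀ = 0.213.
Under exogeneity and monotonicity, PN = (p₁ − p₀) / p₁.
PN = (0.401 − 0.213) / 0.401 = 0.188 / 0.401 ≈ 0.4688

PN ≈ 0.469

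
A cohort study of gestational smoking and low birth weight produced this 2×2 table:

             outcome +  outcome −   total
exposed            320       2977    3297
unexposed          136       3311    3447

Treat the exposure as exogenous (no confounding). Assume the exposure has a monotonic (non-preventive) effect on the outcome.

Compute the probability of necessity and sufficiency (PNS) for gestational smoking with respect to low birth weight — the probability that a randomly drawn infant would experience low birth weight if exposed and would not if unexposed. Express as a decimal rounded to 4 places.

p₁ = P(outcome | exposed) = 320/3297 = 0.097058
p₀ = P(outcome | unexposed) = 136/3447 = 0.039455
Under exogeneity and monotonicity, PNS = p₁ − p₀.
PNS = 0.097058 − 0.039455 = 0.057603

PNS ≈ 0.0576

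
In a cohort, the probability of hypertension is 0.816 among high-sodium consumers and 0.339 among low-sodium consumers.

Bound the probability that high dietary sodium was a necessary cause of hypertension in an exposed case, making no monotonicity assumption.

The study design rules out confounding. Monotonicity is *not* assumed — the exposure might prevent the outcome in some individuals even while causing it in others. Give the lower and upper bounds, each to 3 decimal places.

Let p₁ = 0.816, p₀ = 0.339.
Under exogeneity alone the bounds on PN are max{0,(p₁−p₀)/p₁} ≤ PN ≤ min{1,(1−p₀)/p₁}.
  lower = (p₁ − p₀)/p₁ = 0.477 / 0.816 ≈ 0.5846
  upper = min{1, (1 − p₀)/p₁} = 0.661 / 0.816 ≈ 0.8100

0.585 ≤ PN ≤ 0.810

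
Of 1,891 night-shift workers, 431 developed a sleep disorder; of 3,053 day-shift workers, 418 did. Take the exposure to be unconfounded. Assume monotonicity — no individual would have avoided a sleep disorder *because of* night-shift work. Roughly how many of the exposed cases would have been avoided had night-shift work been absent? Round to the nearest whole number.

about 172 cases

p₁ = P(outcome | exposed) = 431/1891 = 0.22792
p₀ = P(outcome | unexposed) = 418/3053 = 0.13691
PN = (p₁ − p₀)/p₁ = (0.22792 − 0.13691) / 0.22792 ≈ 0.39929.
Attributable cases ≈ PN × (exposed cases) = 0.39929 × 431 ≈ 172.09.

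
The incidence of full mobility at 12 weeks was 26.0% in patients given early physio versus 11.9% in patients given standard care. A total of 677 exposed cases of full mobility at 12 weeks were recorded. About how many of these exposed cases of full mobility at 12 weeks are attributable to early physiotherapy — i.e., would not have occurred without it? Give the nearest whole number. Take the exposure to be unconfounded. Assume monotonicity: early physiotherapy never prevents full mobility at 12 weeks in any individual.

p₁ = 0.26, p₀ = 0.119.
PN = (p₁ − p₀)/p₁ = (0.26 − 0.119) / 0.26 ≈ 0.54231.
Attributable cases ≈ PN × (exposed cases) = 0.54231 × 677 ≈ 367.14.

about 367 cases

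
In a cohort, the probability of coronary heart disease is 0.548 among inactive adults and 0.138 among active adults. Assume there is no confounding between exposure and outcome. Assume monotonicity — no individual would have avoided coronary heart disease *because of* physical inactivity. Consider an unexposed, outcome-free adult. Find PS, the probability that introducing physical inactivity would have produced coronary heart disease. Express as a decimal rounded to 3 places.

PS ≈ 0.476

Let p₁ = 0.548, p₀ = 0.138.
Under exogeneity and monotonicity, PS = (p₁ − p₀) / (1 − p₀).
PS = (0.548 − 0.138) / (1 − 0.138) = 0.41 / 0.862 ≈ 0.4756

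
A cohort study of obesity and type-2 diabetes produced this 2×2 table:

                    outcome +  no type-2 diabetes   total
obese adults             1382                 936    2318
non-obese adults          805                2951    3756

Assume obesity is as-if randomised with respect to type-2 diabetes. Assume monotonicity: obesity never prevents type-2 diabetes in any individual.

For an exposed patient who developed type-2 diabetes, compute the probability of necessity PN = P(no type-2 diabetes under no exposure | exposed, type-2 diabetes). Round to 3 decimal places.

PN ≈ 0.641

p₁ = P(outcome | exposed) = 1382/2318 = 0.5962
p₀ = P(outcome | unexposed) = 805/3756 = 0.21432
Under exogeneity and monotonicity, PN = (p₁ − p₀)/p₁.
PN = (0.5962 − 0.21432) / 0.5962 ≈ 0.6405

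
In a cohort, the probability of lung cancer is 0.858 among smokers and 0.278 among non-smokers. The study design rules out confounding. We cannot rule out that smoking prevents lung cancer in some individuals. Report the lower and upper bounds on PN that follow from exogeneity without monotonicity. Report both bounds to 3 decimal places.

0.676 ≤ PN ≤ 0.841

Let p₁ = 0.858, p₀ = 0.278.
Under exogeneity alone the bounds on PN are max{0,(p₁−p₀)/p₁} ≤ PN ≤ min{1,(1−p₀)/p₁}.
  lower = (p₁ − p₀)/p₁ = 0.58 / 0.858 ≈ 0.6760
  upper = min{1, (1 − p₀)/p₁} = 0.722 / 0.858 ≈ 0.8415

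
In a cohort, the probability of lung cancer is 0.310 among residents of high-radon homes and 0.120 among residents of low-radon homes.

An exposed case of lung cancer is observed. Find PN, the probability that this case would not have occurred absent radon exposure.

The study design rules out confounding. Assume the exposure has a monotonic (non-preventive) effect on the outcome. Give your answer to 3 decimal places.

Let p₁ = 0.31, p₀ = 0.12.
Under exogeneity and monotonicity, PN = (p₁ − p₀) / p₁.
PN = (0.31 − 0.12) / 0.31 = 0.19 / 0.31 ≈ 0.6129

PN ≈ 0.613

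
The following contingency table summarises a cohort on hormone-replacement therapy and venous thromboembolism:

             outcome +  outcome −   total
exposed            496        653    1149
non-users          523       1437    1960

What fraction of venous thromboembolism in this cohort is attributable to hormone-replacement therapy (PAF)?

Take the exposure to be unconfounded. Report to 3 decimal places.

PAF ≈ 0.186

p₁ = P(outcome | exposed) = 496/1149 = 0.43168
p₀ = P(outcome | unexposed) = 523/1960 = 0.26684
Exposure prevalence π = 1149/3109 = 0.36957; overall risk P(Y=1) = 0.32776.
Under exogeneity, PAF = [P(Y=1) − p₀]/P(Y=1).
PAF = (0.32776 − 0.26684) / 0.32776 ≈ 0.1859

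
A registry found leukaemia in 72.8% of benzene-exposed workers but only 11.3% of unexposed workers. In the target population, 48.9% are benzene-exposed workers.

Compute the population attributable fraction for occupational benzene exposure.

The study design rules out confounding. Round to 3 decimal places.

PAF ≈ 0.727

p₁ = 0.728, p₀ = 0.113.
Overall risk P(Y=1) = π·p₁ + (1−π)·p₀ = 0.489×0.728 + 0.511×0.113 = 0.41373.
Under exogeneity, PAF = [P(Y=1) − p₀] / P(Y=1).
PAF = (0.41373 − 0.113) / 0.41373 ≈ 0.7269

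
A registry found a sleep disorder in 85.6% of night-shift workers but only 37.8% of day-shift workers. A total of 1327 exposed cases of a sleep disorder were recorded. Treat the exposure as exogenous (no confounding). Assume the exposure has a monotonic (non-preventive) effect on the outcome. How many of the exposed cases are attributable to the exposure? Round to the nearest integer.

about 741 cases

p₁ = 0.856, p₀ = 0.378.
PN = (p₁ − p₀)/p₁ = (0.856 − 0.378) / 0.856 ≈ 0.55841.
Attributable cases ≈ PN × (exposed cases) = 0.55841 × 1327 ≈ 741.01.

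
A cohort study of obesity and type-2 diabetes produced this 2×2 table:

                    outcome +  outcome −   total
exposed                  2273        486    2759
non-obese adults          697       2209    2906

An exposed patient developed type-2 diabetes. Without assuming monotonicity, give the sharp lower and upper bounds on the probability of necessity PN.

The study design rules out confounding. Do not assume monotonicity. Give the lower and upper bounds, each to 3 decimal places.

p₁ = P(outcome | exposed) = 2273/2759 = 0.82385
p₀ = P(outcome | unexposed) = 697/2906 = 0.23985
Under exogeneity alone the bounds on PN are max{0,(p₁−p₀)/p₁} ≤ PN ≤ min{1,(1−p₀)/p₁}.
  lower = (p₁ − p₀)/p₁ = 0.584 / 0.82385 ≈ 0.7089
  upper = min{1, (1 − p₀)/p₁} = 0.76015 / 0.82385 ≈ 0.9227

0.709 ≤ PN ≤ 0.923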